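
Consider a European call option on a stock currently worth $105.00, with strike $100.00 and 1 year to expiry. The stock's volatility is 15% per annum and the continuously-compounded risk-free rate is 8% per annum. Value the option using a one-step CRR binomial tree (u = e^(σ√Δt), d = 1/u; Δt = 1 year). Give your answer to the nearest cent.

$15.01

CRR parameters: u = e^(σ√Δt) = e^(0.15·√1) = 1.1618, d = 1/u = 0.8607
Per-period rate: rΔt = 0.08·1 = 0.08, so R = e^0.08 = 1.0833
Risk-neutral probability p = (e^0.08 − 0.8607)/(1.1618 − 0.8607) = 0.2226/0.3011 = 0.7392
Terminal stock prices: S_u = 122, S_d = 90.37
Terminal payoffs (S − K): max(21.99, 0) = 21.99, max(-9.626, 0) = 0
Node 0 (S = 105): V_0 = e^(−0.08)·[0.7392·21.9926 + 0.2608·0.0000] = 15.0061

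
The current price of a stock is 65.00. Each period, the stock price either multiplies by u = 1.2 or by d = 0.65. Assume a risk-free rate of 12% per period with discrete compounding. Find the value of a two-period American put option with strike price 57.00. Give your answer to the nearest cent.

Risk-neutral probability p = (1 + 0.12 − 0.65)/(1.2 − 0.65) = 0.4700/0.5500 = 0.8545
Terminal stock prices: S_uu = 93.6, S_ud = 50.7, S_dd = 27.46
Terminal payoffs (K − S): max(-36.6, 0) = 0, max(6.3, 0) = 6.3, max(29.54, 0) = 29.54
Node u (S = 78): continuation = 1/1.12·[0.8545·0.0000 + 0.1455·6.3000] = 0.8182; exercise value = 0.0000 ≤ continuation, so V_u = 0.8182
Node d (S = 42.25): continuation = 1/1.12·[0.8545·6.3000 + 0.1455·29.5375] = 8.6429; exercise value = 14.7500 > continuation, so V_d = 14.7500 (exercise)
Node 0 (S = 65): continuation = 1/1.12·[0.8545·0.8182 + 0.1455·14.7500] = 2.5398; exercise value = 0.0000 ≤ continuation, so V_0 = 2.5398

2.54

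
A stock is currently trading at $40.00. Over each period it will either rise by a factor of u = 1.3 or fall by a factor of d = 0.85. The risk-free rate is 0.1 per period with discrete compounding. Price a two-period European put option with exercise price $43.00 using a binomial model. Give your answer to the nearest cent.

Risk-neutral probability p = (1 + 0.1 − 0.85)/(1.3 − 0.85) = 0.2500/0.4500 = 0.5556
Terminal stock prices: S_uu = 67.6, S_ud = 44.2, S_dd = 28.9
Terminal payoffs (K − S): max(-24.6, 0) = 0, max(-1.2, 0) = 0, max(14.1, 0) = 14.1
Node u (S = 52): V_u = 1/1.1·[0.5556·0.0000 + 0.4444·0.0000] = 0.0000
Node d (S = 34): V_d = 1/1.1·[0.5556·0.0000 + 0.4444·14.1000] = 5.6970
Node 0 (S = 40): V_0 = 1/1.1·[0.5556·0.0000 + 0.4444·5.6970] = 2.3018

$2.30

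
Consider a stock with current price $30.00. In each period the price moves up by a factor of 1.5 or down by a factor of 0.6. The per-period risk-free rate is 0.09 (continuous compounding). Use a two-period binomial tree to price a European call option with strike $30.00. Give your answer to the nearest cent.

$9.44

Risk-neutral probability p = (e^0.09 − 0.6)/(1.5 − 0.6) = 0.4942/0.9000 = 0.5491
Terminal stock prices: S_uu = 67.5, S_ud = 27, S_dd = 10.8
Terminal payoffs (S − K): max(37.5, 0) = 37.5, max(-3, 0) = 0, max(-19.2, 0) = 0
Node u (S = 45): V_u = e^(−0.09)·[0.5491·37.5000 + 0.4509·0.0000] = 18.8184
Node d (S = 18): V_d = e^(−0.09)·[0.5491·0.0000 + 0.4509·0.0000] = 0.0000
Node 0 (S = 30): V_0 = e^(−0.09)·[0.5491·18.8184 + 0.4509·0.0000] = 9.4435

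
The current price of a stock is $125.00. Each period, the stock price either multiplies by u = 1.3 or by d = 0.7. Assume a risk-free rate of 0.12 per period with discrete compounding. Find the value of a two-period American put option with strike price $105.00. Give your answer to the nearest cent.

$4.69

Risk-neutral probability p = (1 + 0.12 − 0.7)/(1.3 − 0.7) = 0.4200/0.6000 = 0.7000
Terminal stock prices: S_uu = 211.3, S_ud = 113.7, S_dd = 61.25
Terminal payoffs (K − S): max(-106.3, 0) = 0, max(-8.75, 0) = 0, max(43.75, 0) = 43.75
Node u (S = 162.5): continuation = 1/1.12·[0.7000·0.0000 + 0.3000·0.0000] = 0.0000; exercise value = 0.0000 ≤ continuation, so V_u = 0.0000
Node d (S = 87.5): continuation = 1/1.12·[0.7000·0.0000 + 0.3000·43.7500] = 11.7187; exercise value = 17.5000 > continuation, so V_d = 17.5000 (exercise)
Node 0 (S = 125): continuation = 1/1.12·[0.7000·0.0000 + 0.3000·17.5000] = 4.6875; exercise value = 0.0000 ≤ continuation, so V_0 = 4.6875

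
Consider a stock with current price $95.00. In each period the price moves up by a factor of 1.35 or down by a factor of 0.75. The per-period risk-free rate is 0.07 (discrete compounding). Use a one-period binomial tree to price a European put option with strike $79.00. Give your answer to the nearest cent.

Risk-neutral probability p = (1 + 0.07 − 0.75)/(1.35 − 0.75) = 0.3200/0.6000 = 0.5333
Terminal stock prices: S_u = 128.2, S_d = 71.25
Terminal payoffs (K − S): max(-49.25, 0) = 0, max(7.75, 0) = 7.75
Node 0 (S = 95): V_0 = 1/1.07·[0.5333·0.0000 + 0.4667·7.7500] = 3.3801

$3.38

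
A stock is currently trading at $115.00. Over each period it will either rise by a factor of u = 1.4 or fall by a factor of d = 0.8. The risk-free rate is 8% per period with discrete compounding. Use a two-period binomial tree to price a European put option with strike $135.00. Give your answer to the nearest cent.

$17.62

Risk-neutral probability p = (1 + 0.08 − 0.8)/(1.4 − 0.8) = 0.2800/0.6000 = 0.4667
Terminal stock prices: S_uu = 225.4, S_ud = 128.8, S_dd = 73.6
Terminal payoffs (K − S): max(-90.4, 0) = 0, max(6.2, 0) = 6.2, max(61.4, 0) = 61.4
Node u (S = 161): V_u = 1/1.08·[0.4667·0.0000 + 0.5333·6.2000] = 3.0617
Node d (S = 92): V_d = 1/1.08·[0.4667·6.2000 + 0.5333·61.4000] = 33.0000
Node 0 (S = 115): V_0 = 1/1.08·[0.4667·3.0617 + 0.5333·33.0000] = 17.6193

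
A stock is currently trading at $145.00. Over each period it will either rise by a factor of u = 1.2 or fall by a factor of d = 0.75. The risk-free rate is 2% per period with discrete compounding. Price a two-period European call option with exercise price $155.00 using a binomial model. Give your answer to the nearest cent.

Risk-neutral probability p = (1 + 0.02 − 0.75)/(1.2 − 0.75) = 0.2700/0.4500 = 0.6000
Terminal stock prices: S_uu = 208.8, S_ud = 130.5, S_dd = 81.56
Terminal payoffs (S − K): max(53.8, 0) = 53.8, max(-24.5, 0) = 0, max(-73.44, 0) = 0
Node u (S = 174): V_u = 1/1.02·[0.6000·53.8000 + 0.4000·0.0000] = 31.6471
Node d (S = 108.8): V_d = 1/1.02·[0.6000·0.0000 + 0.4000·0.0000] = 0.0000
Node 0 (S = 145): V_0 = 1/1.02·[0.6000·31.6471 + 0.4000·0.0000] = 18.6159

$18.62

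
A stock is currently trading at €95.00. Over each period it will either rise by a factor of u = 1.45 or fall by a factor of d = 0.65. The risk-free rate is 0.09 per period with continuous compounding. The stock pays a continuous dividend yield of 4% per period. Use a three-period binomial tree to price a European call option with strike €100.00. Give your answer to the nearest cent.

Per-period risk-free factor R = e^0.09 = 1.0942; dividend-adjusted growth = e^(0.09−0.04) = 1.0513.
Risk-neutral probability p = (1.0513 − 0.65)/(1.45 − 0.65) = 0.4013/0.8000 = 0.5016
Terminal stock prices: S_uuu = 289.6, S_uud = 129.8, S_udd = 58.2, S_ddd = 26.09
Terminal payoffs (S − K): max(189.6, 0) = 189.6, max(29.83, 0) = 29.83, max(-41.8, 0) = 0, max(-73.91, 0) = 0
Node uu (S = 199.7): V_uu = e^(−0.09)·[0.5016·189.6194 + 0.4984·29.8294] = 100.5126
Node ud (S = 89.54): V_ud = e^(−0.09)·[0.5016·29.8294 + 0.4984·0.0000] = 13.6743
Node dd (S = 40.14): V_dd = e^(−0.09)·[0.5016·0.0000 + 0.4984·0.0000] = 0.0000
Node u (S = 137.8): V_u = e^(−0.09)·[0.5016·100.5126 + 0.4984·13.6743] = 52.3056
Node d (S = 61.75): V_d = e^(−0.09)·[0.5016·13.6743 + 0.4984·0.0000] = 6.2685
Node 0 (S = 95): V_0 = e^(−0.09)·[0.5016·52.3056 + 0.4984·6.2685] = 26.8332

€26.83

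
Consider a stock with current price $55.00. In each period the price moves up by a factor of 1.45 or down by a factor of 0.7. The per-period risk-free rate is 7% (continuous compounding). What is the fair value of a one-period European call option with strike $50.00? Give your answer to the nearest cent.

$13.78

Risk-neutral probability p = (e^0.07 − 0.7)/(1.45 − 0.7) = 0.3725/0.7500 = 0.4967
Terminal stock prices: S_u = 79.75, S_d = 38.5
Terminal payoffs (S − K): max(29.75, 0) = 29.75, max(-11.5, 0) = 0
Node 0 (S = 55): V_0 = e^(−0.07)·[0.4967·29.7500 + 0.5033·0.0000] = 13.7772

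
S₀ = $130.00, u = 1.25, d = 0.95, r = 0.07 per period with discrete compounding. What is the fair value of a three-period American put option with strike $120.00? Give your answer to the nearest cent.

$1.51

Risk-neutral probability p = (1 + 0.07 − 0.95)/(1.25 − 0.95) = 0.1200/0.3000 = 0.4000
Terminal stock prices: S_uuu = 253.9, S_uud = 193, S_udd = 146.7, S_ddd = 111.5
Terminal payoffs (K − S): max(-133.9, 0) = 0, max(-72.97, 0) = 0, max(-26.66, 0) = 0, max(8.541, 0) = 8.541
Node uu (S = 203.1): continuation = 1/1.07·[0.4000·0.0000 + 0.6000·0.0000] = 0.0000; exercise value = 0.0000 ≤ continuation, so V_uu = 0.0000
Node ud (S = 154.4): continuation = 1/1.07·[0.4000·0.0000 + 0.6000·0.0000] = 0.0000; exercise value = 0.0000 ≤ continuation, so V_ud = 0.0000
Node dd (S = 117.3): continuation = 1/1.07·[0.4000·0.0000 + 0.6000·8.5413] = 4.7895; exercise value = 2.6750 ≤ continuation, so V_dd = 4.7895
Node u (S = 162.5): continuation = 1/1.07·[0.4000·0.0000 + 0.6000·0.0000] = 0.0000; exercise value = 0.0000 ≤ continuation, so V_u = 0.0000
Node d (S = 123.5): continuation = 1/1.07·[0.4000·0.0000 + 0.6000·4.7895] = 2.6857; exercise value = 0.0000 ≤ continuation, so V_d = 2.6857
Node 0 (S = 130): continuation = 1/1.07·[0.4000·0.0000 + 0.6000·2.6857] = 1.5060; exercise value = 0.0000 ≤ continuation, so V_0 = 1.5060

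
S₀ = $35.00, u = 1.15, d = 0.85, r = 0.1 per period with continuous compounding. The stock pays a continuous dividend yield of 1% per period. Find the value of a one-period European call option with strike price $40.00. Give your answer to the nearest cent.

$0.18

Per-period risk-free factor R = e^0.1 = 1.1052; dividend-adjusted growth = e^(0.1−0.01) = 1.0942.
Risk-neutral probability p = (1.0942 − 0.85)/(1.15 − 0.85) = 0.2442/0.3000 = 0.8139
Terminal stock prices: S_u = 40.25, S_d = 29.75
Terminal payoffs (S − K): max(0.25, 0) = 0.25, max(-10.25, 0) = 0
Node 0 (S = 35): V_0 = e^(−0.1)·[0.8139·0.2500 + 0.1861·0.0000] = 0.1841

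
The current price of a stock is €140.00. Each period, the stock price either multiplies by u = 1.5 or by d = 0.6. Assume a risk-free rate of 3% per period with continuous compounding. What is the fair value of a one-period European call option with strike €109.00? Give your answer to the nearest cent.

€46.88

Risk-neutral probability p = (e^0.03 − 0.6)/(1.5 − 0.6) = 0.4305/0.9000 = 0.4783
Terminal stock prices: S_u = 210, S_d = 84
Terminal payoffs (S − K): max(101, 0) = 101, max(-25, 0) = 0
Node 0 (S = 140): V_0 = e^(−0.03)·[0.4783·101.0000 + 0.5217·0.0000] = 46.8789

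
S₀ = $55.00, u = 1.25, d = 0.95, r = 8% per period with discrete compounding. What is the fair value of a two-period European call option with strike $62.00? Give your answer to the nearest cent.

$5.25

Risk-neutral probability p = (1 + 0.08 − 0.95)/(1.25 − 0.95) = 0.1300/0.3000 = 0.4333
Terminal stock prices: S_uu = 85.94, S_ud = 65.31, S_dd = 49.64
Terminal payoffs (S − K): max(23.94, 0) = 23.94, max(3.312, 0) = 3.312, max(-12.36, 0) = 0
Node u (S = 68.75): V_u = 1/1.08·[0.4333·23.9375 + 0.5667·3.3125] = 11.3426
Node d (S = 52.25): V_d = 1/1.08·[0.4333·3.3125 + 0.5667·0.0000] = 1.3291
Node 0 (S = 55): V_0 = 1/1.08·[0.4333·11.3426 + 0.5667·1.3291] = 5.2484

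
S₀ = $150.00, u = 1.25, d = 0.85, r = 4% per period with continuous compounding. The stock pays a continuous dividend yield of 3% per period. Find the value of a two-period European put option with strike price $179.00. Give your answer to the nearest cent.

Per-period risk-free factor R = e^0.04 = 1.0408; dividend-adjusted growth = e^(0.04−0.03) = 1.0101.
Risk-neutral probability p = (1.0101 − 0.85)/(1.25 − 0.85) = 0.1601/0.4000 = 0.4001
Terminal stock prices: S_uu = 234.4, S_ud = 159.4, S_dd = 108.4
Terminal payoffs (K − S): max(-55.38, 0) = 0, max(19.62, 0) = 19.62, max(70.63, 0) = 70.63
Node u (S = 187.5): V_u = e^(−0.04)·[0.4001·0.0000 + 0.5999·19.6250] = 11.3109
Node d (S = 127.5): V_d = e^(−0.04)·[0.4001·19.6250 + 0.5999·70.6250] = 48.2495
Node 0 (S = 150): V_0 = e^(−0.04)·[0.4001·11.3109 + 0.5999·48.2495] = 32.1571

$32.16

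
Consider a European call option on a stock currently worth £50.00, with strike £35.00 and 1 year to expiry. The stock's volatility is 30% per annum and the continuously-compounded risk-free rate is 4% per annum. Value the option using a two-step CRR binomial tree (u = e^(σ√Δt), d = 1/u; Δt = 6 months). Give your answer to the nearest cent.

£16.93

CRR parameters: u = e^(σ√Δt) = e^(0.3·√0.5) = 1.2363, d = 1/u = 0.8089
Per-period rate: rΔt = 0.04·0.5 = 0.02, so R = e^0.02 = 1.0202
Risk-neutral probability p = (e^0.02 − 0.8089)/(1.2363 − 0.8089) = 0.2113/0.4275 = 0.4944
Terminal stock prices: S_uu = 76.42, S_ud = 50, S_dd = 32.71
Terminal payoffs (S − K): max(41.42, 0) = 41.42, max(15, 0) = 15, max(-2.287, 0) = 0
Node u (S = 61.82): V_u = e^(−0.02)·[0.4944·41.4233 + 0.5056·15.0000] = 27.5086
Node d (S = 40.44): V_d = e^(−0.02)·[0.4944·15.0000 + 0.5056·0.0000] = 7.2695
Node 0 (S = 50): V_0 = e^(−0.02)·[0.4944·27.5086 + 0.5056·7.2695] = 16.9341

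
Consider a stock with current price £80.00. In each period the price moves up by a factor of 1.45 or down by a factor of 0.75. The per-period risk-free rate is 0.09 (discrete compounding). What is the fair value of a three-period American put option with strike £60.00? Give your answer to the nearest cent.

Risk-neutral probability p = (1 + 0.09 − 0.75)/(1.45 − 0.75) = 0.3400/0.7000 = 0.4857
Terminal stock prices: S_uuu = 243.9, S_uud = 126.1, S_udd = 65.25, S_ddd = 33.75
Terminal payoffs (K − S): max(-183.9, 0) = 0, max(-66.15, 0) = 0, max(-5.25, 0) = 0, max(26.25, 0) = 26.25
Node uu (S = 168.2): continuation = 1/1.09·[0.4857·0.0000 + 0.5143·0.0000] = 0.0000; exercise value = 0.0000 ≤ continuation, so V_uu = 0.0000
Node ud (S = 87): continuation = 1/1.09·[0.4857·0.0000 + 0.5143·0.0000] = 0.0000; exercise value = 0.0000 ≤ continuation, so V_ud = 0.0000
Node dd (S = 45): continuation = 1/1.09·[0.4857·0.0000 + 0.5143·26.2500] = 12.3853; exercise value = 15.0000 > continuation, so V_dd = 15.0000 (exercise)
Node u (S = 116): continuation = 1/1.09·[0.4857·0.0000 + 0.5143·0.0000] = 0.0000; exercise value = 0.0000 ≤ continuation, so V_u = 0.0000
Node d (S = 60): continuation = 1/1.09·[0.4857·0.0000 + 0.5143·15.0000] = 7.0773; exercise value = 0.0000 ≤ continuation, so V_d = 7.0773
Node 0 (S = 80): continuation = 1/1.09·[0.4857·0.0000 + 0.5143·7.0773] = 3.3392; exercise value = 0.0000 ≤ continuation, so V_0 = 3.3392

£3.34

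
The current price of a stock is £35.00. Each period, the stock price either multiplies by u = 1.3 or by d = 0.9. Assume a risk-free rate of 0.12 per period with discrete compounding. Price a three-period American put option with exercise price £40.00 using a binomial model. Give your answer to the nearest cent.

Risk-neutral probability p = (1 + 0.12 − 0.9)/(1.3 − 0.9) = 0.2200/0.4000 = 0.5500
Terminal stock prices: S_uuu = 76.89, S_uud = 53.24, S_udd = 36.86, S_ddd = 25.52
Terminal payoffs (K − S): max(-36.89, 0) = 0, max(-13.24, 0) = 0, max(3.145, 0) = 3.145, max(14.48, 0) = 14.48
Node uu (S = 59.15): continuation = 1/1.12·[0.5500·0.0000 + 0.4500·0.0000] = 0.0000; exercise value = 0.0000 ≤ continuation, so V_uu = 0.0000
Node ud (S = 40.95): continuation = 1/1.12·[0.5500·0.0000 + 0.4500·3.1450] = 1.2636; exercise value = 0.0000 ≤ continuation, so V_ud = 1.2636
Node dd (S = 28.35): continuation = 1/1.12·[0.5500·3.1450 + 0.4500·14.4850] = 7.3643; exercise value = 11.6500 > continuation, so V_dd = 11.6500 (exercise)
Node u (S = 45.5): continuation = 1/1.12·[0.5500·0.0000 + 0.4500·1.2636] = 0.5077; exercise value = 0.0000 ≤ continuation, so V_u = 0.5077
Node d (S = 31.5): continuation = 1/1.12·[0.5500·1.2636 + 0.4500·11.6500] = 5.3013; exercise value = 8.5000 > continuation, so V_d = 8.5000 (exercise)
Node 0 (S = 35): continuation = 1/1.12·[0.5500·0.5077 + 0.4500·8.5000] = 3.6645; exercise value = 5.0000 > continuation, so V_0 = 5.0000 (exercise)

£5.00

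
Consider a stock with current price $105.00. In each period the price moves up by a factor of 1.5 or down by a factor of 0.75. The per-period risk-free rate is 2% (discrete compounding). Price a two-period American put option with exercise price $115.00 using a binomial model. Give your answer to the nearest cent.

Risk-neutral probability p = (1 + 0.02 − 0.75)/(1.5 − 0.75) = 0.2700/0.7500 = 0.3600
Terminal stock prices: S_uu = 236.2, S_ud = 118.1, S_dd = 59.06
Terminal payoffs (K − S): max(-121.2, 0) = 0, max(-3.125, 0) = 0, max(55.94, 0) = 55.94
Node u (S = 157.5): continuation = 1/1.02·[0.3600·0.0000 + 0.6400·0.0000] = 0.0000; exercise value = 0.0000 ≤ continuation, so V_u = 0.0000
Node d (S = 78.75): continuation = 1/1.02·[0.3600·0.0000 + 0.6400·55.9375] = 35.0980; exercise value = 36.2500 > continuation, so V_d = 36.2500 (exercise)
Node 0 (S = 105): continuation = 1/1.02·[0.3600·0.0000 + 0.6400·36.2500] = 22.7451; exercise value = 10.0000 ≤ continuation, so V_0 = 22.7451

$22.75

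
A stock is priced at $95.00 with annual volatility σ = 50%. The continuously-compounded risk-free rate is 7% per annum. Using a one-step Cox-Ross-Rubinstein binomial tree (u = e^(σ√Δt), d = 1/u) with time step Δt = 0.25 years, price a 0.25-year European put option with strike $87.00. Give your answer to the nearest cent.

$6.74

CRR parameters: u = e^(σ√Δt) = e^(0.5·√0.25) = 1.2840, d = 1/u = 0.7788
Per-period rate: rΔt = 0.07·0.25 = 0.0175, so R = e^0.0175 = 1.0177
Risk-neutral probability p = (e^0.0175 − 0.7788)/(1.2840 − 0.7788) = 0.2389/0.5052 = 0.4728
Terminal stock prices: S_u = 122, S_d = 73.99
Terminal payoffs (K − S): max(-34.98, 0) = 0, max(13.01, 0) = 13.01
Node 0 (S = 95): V_0 = e^(−0.0175)·[0.4728·0.0000 + 0.5272·13.0139] = 6.7423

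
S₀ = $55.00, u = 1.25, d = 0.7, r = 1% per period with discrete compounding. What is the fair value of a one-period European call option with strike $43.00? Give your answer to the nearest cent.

Risk-neutral probability p = (1 + 0.01 − 0.7)/(1.25 − 0.7) = 0.3100/0.5500 = 0.5636
Terminal stock prices: S_u = 68.75, S_d = 38.5
Terminal payoffs (S − K): max(25.75, 0) = 25.75, max(-4.5, 0) = 0
Node 0 (S = 55): V_0 = 1/1.01·[0.5636·25.7500 + 0.4364·0.0000] = 14.3699

$14.37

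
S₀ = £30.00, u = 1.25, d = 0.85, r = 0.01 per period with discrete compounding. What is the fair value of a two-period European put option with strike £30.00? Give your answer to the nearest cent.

Risk-neutral probability p = (1 + 0.01 − 0.85)/(1.25 − 0.85) = 0.1600/0.4000 = 0.4000
Terminal stock prices: S_uu = 46.88, S_ud = 31.88, S_dd = 21.67
Terminal payoffs (K − S): max(-16.88, 0) = 0, max(-1.875, 0) = 0, max(8.325, 0) = 8.325
Node u (S = 37.5): V_u = 1/1.01·[0.4000·0.0000 + 0.6000·0.0000] = 0.0000
Node d (S = 25.5): V_d = 1/1.01·[0.4000·0.0000 + 0.6000·8.3250] = 4.9455
Node 0 (S = 30): V_0 = 1/1.01·[0.4000·0.0000 + 0.6000·4.9455] = 2.9379

£2.94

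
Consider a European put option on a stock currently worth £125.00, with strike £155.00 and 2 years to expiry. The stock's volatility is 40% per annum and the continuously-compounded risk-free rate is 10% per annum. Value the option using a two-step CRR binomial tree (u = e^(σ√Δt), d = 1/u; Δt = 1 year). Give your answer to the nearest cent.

£30.16

CRR parameters: u = e^(σ√Δt) = e^(0.4·√1) = 1.4918, d = 1/u = 0.6703
Per-period rate: rΔt = 0.1·1 = 0.1, so R = e^0.1 = 1.1052
Risk-neutral probability p = (e^0.1 − 0.6703)/(1.4918 − 0.6703) = 0.4349/0.8215 = 0.5293
Terminal stock prices: S_uu = 278.2, S_ud = 125, S_dd = 56.17
Terminal payoffs (K − S): max(-123.2, 0) = 0, max(30, 0) = 30, max(98.83, 0) = 98.83
Node u (S = 186.5): V_u = e^(−0.1)·[0.5293·0.0000 + 0.4707·30.0000] = 12.7763
Node d (S = 83.79): V_d = e^(−0.1)·[0.5293·30.0000 + 0.4707·98.8339] = 56.4598
Node 0 (S = 125): V_0 = e^(−0.1)·[0.5293·12.7763 + 0.4707·56.4598] = 30.1642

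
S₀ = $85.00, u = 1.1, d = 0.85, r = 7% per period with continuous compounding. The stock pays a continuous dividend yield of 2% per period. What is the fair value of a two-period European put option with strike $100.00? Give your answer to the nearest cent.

Per-period risk-free factor R = e^0.07 = 1.0725; dividend-adjusted growth = e^(0.07−0.02) = 1.0513.
Risk-neutral probability p = (1.0513 − 0.85)/(1.1 − 0.85) = 0.2013/0.2500 = 0.8051
Terminal stock prices: S_uu = 102.9, S_ud = 79.48, S_dd = 61.41
Terminal payoffs (K − S): max(-2.85, 0) = 0, max(20.52, 0) = 20.52, max(38.59, 0) = 38.59
Node u (S = 93.5): V_u = e^(−0.07)·[0.8051·0.0000 + 0.1949·20.5250] = 3.7302
Node d (S = 72.25): V_d = e^(−0.07)·[0.8051·20.5250 + 0.1949·38.5875] = 22.4200
Node 0 (S = 85): V_0 = e^(−0.07)·[0.8051·3.7302 + 0.1949·22.4200] = 6.8747

$6.87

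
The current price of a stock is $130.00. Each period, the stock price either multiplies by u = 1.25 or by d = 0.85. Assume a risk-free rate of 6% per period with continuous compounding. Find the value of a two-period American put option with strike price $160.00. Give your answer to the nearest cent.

Risk-neutral probability p = (e^0.06 − 0.85)/(1.25 − 0.85) = 0.2118/0.4000 = 0.5296
Terminal stock prices: S_uu = 203.1, S_ud = 138.1, S_dd = 93.92
Terminal payoffs (K − S): max(-43.12, 0) = 0, max(21.88, 0) = 21.88, max(66.08, 0) = 66.08
Node u (S = 162.5): continuation = e^(−0.06)·[0.5296·0.0000 + 0.4704·21.8750] = 9.6909; exercise value = 0.0000 ≤ continuation, so V_u = 9.6909
Node d (S = 110.5): continuation = e^(−0.06)·[0.5296·21.8750 + 0.4704·66.0750] = 40.1823; exercise value = 49.5000 > continuation, so V_d = 49.5000 (exercise)
Node 0 (S = 130): continuation = e^(−0.06)·[0.5296·9.6909 + 0.4704·49.5000] = 26.7626; exercise value = 30.0000 > continuation, so V_0 = 30.0000 (exercise)

$30.00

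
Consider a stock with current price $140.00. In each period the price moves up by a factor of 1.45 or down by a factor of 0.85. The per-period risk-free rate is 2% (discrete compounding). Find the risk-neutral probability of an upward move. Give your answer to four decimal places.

p = 0.2833

Risk-neutral probability p = (1 + 0.02 − 0.85)/(1.45 − 0.85) = 0.1700/0.6000 = 0.2833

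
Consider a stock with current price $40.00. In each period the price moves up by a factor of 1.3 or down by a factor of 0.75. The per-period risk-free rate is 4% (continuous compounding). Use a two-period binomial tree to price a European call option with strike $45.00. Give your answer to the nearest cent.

Risk-neutral probability p = (e^0.04 − 0.75)/(1.3 − 0.75) = 0.2908/0.5500 = 0.5287
Terminal stock prices: S_uu = 67.6, S_ud = 39, S_dd = 22.5
Terminal payoffs (S − K): max(22.6, 0) = 22.6, max(-6, 0) = 0, max(-22.5, 0) = 0
Node u (S = 52): V_u = e^(−0.04)·[0.5287·22.6000 + 0.4713·0.0000] = 11.4811
Node d (S = 30): V_d = e^(−0.04)·[0.5287·0.0000 + 0.4713·0.0000] = 0.0000
Node 0 (S = 40): V_0 = e^(−0.04)·[0.5287·11.4811 + 0.4713·0.0000] = 5.8326

$5.83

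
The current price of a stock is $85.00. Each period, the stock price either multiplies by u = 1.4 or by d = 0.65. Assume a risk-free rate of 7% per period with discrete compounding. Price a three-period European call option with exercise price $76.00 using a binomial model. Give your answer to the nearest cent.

$33.45

Risk-neutral probability p = (1 + 0.07 − 0.65)/(1.4 − 0.65) = 0.4200/0.7500 = 0.5600
Terminal stock prices: S_uuu = 233.2, S_uud = 108.3, S_udd = 50.28, S_ddd = 23.34
Terminal payoffs (S − K): max(157.2, 0) = 157.2, max(32.29, 0) = 32.29, max(-25.72, 0) = 0, max(-52.66, 0) = 0
Node uu (S = 166.6): V_uu = 1/1.07·[0.5600·157.2400 + 0.4400·32.2900] = 95.5720
Node ud (S = 77.35): V_ud = 1/1.07·[0.5600·32.2900 + 0.4400·0.0000] = 16.8994
Node dd (S = 35.91): V_dd = 1/1.07·[0.5600·0.0000 + 0.4400·0.0000] = 0.0000
Node u (S = 119): V_u = 1/1.07·[0.5600·95.5720 + 0.4400·16.8994] = 56.9683
Node d (S = 55.25): V_d = 1/1.07·[0.5600·16.8994 + 0.4400·0.0000] = 8.8446
Node 0 (S = 85): V_0 = 1/1.07·[0.5600·56.9683 + 0.4400·8.8446] = 33.4522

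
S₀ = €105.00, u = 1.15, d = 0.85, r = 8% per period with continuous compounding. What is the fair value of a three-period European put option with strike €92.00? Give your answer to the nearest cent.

Risk-neutral probability p = (e^0.08 − 0.85)/(1.15 − 0.85) = 0.2333/0.3000 = 0.7776
Terminal stock prices: S_uuu = 159.7, S_uud = 118, S_udd = 87.24, S_ddd = 64.48
Terminal payoffs (K − S): max(-67.69, 0) = 0, max(-26.03, 0) = 0, max(4.758, 0) = 4.758, max(27.52, 0) = 27.52
Node uu (S = 138.9): V_uu = e^(−0.08)·[0.7776·0.0000 + 0.2224·0.0000] = 0.0000
Node ud (S = 102.6): V_ud = e^(−0.08)·[0.7776·0.0000 + 0.2224·4.7581] = 0.9767
Node dd (S = 75.86): V_dd = e^(−0.08)·[0.7776·4.7581 + 0.2224·27.5169] = 9.0642
Node u (S = 120.7): V_u = e^(−0.08)·[0.7776·0.0000 + 0.2224·0.9767] = 0.2005
Node d (S = 89.25): V_d = e^(−0.08)·[0.7776·0.9767 + 0.2224·9.0642] = 2.5618
Node 0 (S = 105): V_0 = e^(−0.08)·[0.7776·0.2005 + 0.2224·2.5618] = 0.6698

€0.67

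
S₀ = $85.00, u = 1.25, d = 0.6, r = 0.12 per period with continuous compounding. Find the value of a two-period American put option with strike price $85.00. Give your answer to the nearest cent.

$8.24

Risk-neutral probability p = (e^0.12 − 0.6)/(1.25 − 0.6) = 0.5275/0.6500 = 0.8115
Terminal stock prices: S_uu = 132.8, S_ud = 63.75, S_dd = 30.6
Terminal payoffs (K − S): max(-47.81, 0) = 0, max(21.25, 0) = 21.25, max(54.4, 0) = 54.4
Node u (S = 106.2): continuation = e^(−0.12)·[0.8115·0.0000 + 0.1885·21.2500] = 3.5520; exercise value = 0.0000 ≤ continuation, so V_u = 3.5520
Node d (S = 51): continuation = e^(−0.12)·[0.8115·21.2500 + 0.1885·54.4000] = 24.3882; exercise value = 34.0000 > continuation, so V_d = 34.0000 (exercise)
Node 0 (S = 85): continuation = e^(−0.12)·[0.8115·3.5520 + 0.1885·34.0000] = 8.2399; exercise value = 0.0000 ≤ continuation, so V_0 = 8.2399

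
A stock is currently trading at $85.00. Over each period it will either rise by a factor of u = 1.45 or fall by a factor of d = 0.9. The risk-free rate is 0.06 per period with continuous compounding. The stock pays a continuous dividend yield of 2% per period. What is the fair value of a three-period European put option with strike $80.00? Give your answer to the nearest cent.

Per-period risk-free factor R = e^0.06 = 1.0618; dividend-adjusted growth = e^(0.06−0.02) = 1.0408.
Risk-neutral probability p = (1.0408 − 0.9)/(1.45 − 0.9) = 0.1408/0.5500 = 0.2560
Terminal stock prices: S_uuu = 259.1, S_uud = 160.8, S_udd = 99.83, S_ddd = 61.97
Terminal payoffs (K − S): max(-179.1, 0) = 0, max(-80.84, 0) = 0, max(-19.83, 0) = 0, max(18.03, 0) = 18.03
Node uu (S = 178.7): V_uu = e^(−0.06)·[0.2560·0.0000 + 0.7440·0.0000] = 0.0000
Node ud (S = 110.9): V_ud = e^(−0.06)·[0.2560·0.0000 + 0.7440·0.0000] = 0.0000
Node dd (S = 68.85): V_dd = e^(−0.06)·[0.2560·0.0000 + 0.7440·18.0350] = 12.6363
Node u (S = 123.2): V_u = e^(−0.06)·[0.2560·0.0000 + 0.7440·0.0000] = 0.0000
Node d (S = 76.5): V_d = e^(−0.06)·[0.2560·0.0000 + 0.7440·12.6363] = 8.8537
Node 0 (S = 85): V_0 = e^(−0.06)·[0.2560·0.0000 + 0.7440·8.8537] = 6.2034

$6.20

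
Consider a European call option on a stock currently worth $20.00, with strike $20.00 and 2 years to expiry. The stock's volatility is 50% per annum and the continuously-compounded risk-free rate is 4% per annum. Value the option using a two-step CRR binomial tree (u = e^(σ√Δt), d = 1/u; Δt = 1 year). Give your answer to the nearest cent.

CRR parameters: u = e^(σ√Δt) = e^(0.5·√1) = 1.6487, d = 1/u = 0.6065
Per-period rate: rΔt = 0.04·1 = 0.04, so R = e^0.04 = 1.0408
Risk-neutral probability p = (e^0.04 − 0.6065)/(1.6487 − 0.6065) = 0.4343/1.0422 = 0.4167
Terminal stock prices: S_uu = 54.37, S_ud = 20, S_dd = 7.358
Terminal payoffs (S − K): max(34.37, 0) = 34.37, max(0, 0) = 0, max(-12.64, 0) = 0
Node u (S = 32.97): V_u = e^(−0.04)·[0.4167·34.3656 + 0.5833·0.0000] = 13.7586
Node d (S = 12.13): V_d = e^(−0.04)·[0.4167·0.0000 + 0.5833·0.0000] = 0.0000
Node 0 (S = 20): V_0 = e^(−0.04)·[0.4167·13.7586 + 0.5833·0.0000] = 5.5084

$5.51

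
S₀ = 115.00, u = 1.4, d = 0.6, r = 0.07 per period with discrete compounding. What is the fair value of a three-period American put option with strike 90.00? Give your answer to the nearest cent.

12.45

Risk-neutral probability p = (1 + 0.07 − 0.6)/(1.4 − 0.6) = 0.4700/0.8000 = 0.5875
Terminal stock prices: S_uuu = 315.6, S_uud = 135.2, S_udd = 57.96, S_ddd = 24.84
Terminal payoffs (K − S): max(-225.6, 0) = 0, max(-45.24, 0) = 0, max(32.04, 0) = 32.04, max(65.16, 0) = 65.16
Node uu (S = 225.4): continuation = 1/1.07·[0.5875·0.0000 + 0.4125·0.0000] = 0.0000; exercise value = 0.0000 ≤ continuation, so V_uu = 0.0000
Node ud (S = 96.6): continuation = 1/1.07·[0.5875·0.0000 + 0.4125·32.0400] = 12.3519; exercise value = 0.0000 ≤ continuation, so V_ud = 12.3519
Node dd (S = 41.4): continuation = 1/1.07·[0.5875·32.0400 + 0.4125·65.1600] = 42.7121; exercise value = 48.6000 > continuation, so V_dd = 48.6000 (exercise)
Node u (S = 161): continuation = 1/1.07·[0.5875·0.0000 + 0.4125·12.3519] = 4.7618; exercise value = 0.0000 ≤ continuation, so V_u = 4.7618
Node d (S = 69): continuation = 1/1.07·[0.5875·12.3519 + 0.4125·48.6000] = 25.5180; exercise value = 21.0000 ≤ continuation, so V_d = 25.5180
Node 0 (S = 115): continuation = 1/1.07·[0.5875·4.7618 + 0.4125·25.5180] = 12.4521; exercise value = 0.0000 ≤ continuation, so V_0 = 12.4521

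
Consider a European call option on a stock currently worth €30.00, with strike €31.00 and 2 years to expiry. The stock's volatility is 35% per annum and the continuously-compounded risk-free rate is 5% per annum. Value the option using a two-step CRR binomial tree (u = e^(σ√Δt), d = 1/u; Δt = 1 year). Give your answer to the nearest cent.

€6.26

CRR parameters: u = e^(σ√Δt) = e^(0.35·√1) = 1.4191, d = 1/u = 0.7047
Per-period rate: rΔt = 0.05·1 = 0.05, so R = e^0.05 = 1.0513
Risk-neutral probability p = (e^0.05 − 0.7047)/(1.4191 − 0.7047) = 0.3466/0.7144 = 0.4852
Terminal stock prices: S_uu = 60.41, S_ud = 30, S_dd = 14.9
Terminal payoffs (S − K): max(29.41, 0) = 29.41, max(-1, 0) = 0, max(-16.1, 0) = 0
Node u (S = 42.57): V_u = e^(−0.05)·[0.4852·29.4126 + 0.5148·0.0000] = 13.5737
Node d (S = 21.14): V_d = e^(−0.05)·[0.4852·0.0000 + 0.5148·0.0000] = 0.0000
Node 0 (S = 30): V_0 = e^(−0.05)·[0.4852·13.5737 + 0.5148·0.0000] = 6.2641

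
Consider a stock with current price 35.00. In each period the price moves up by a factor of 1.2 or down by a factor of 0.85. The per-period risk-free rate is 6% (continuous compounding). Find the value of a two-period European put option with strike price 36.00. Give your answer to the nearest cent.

1.61

Risk-neutral probability p = (e^0.06 − 0.85)/(1.2 − 0.85) = 0.2118/0.3500 = 0.6052
Terminal stock prices: S_uu = 50.4, S_ud = 35.7, S_dd = 25.29
Terminal payoffs (K − S): max(-14.4, 0) = 0, max(0.3, 0) = 0.3, max(10.71, 0) = 10.71
Node u (S = 42): V_u = e^(−0.06)·[0.6052·0.0000 + 0.3948·0.3000] = 0.1115
Node d (S = 29.75): V_d = e^(−0.06)·[0.6052·0.3000 + 0.3948·10.7125] = 4.1535
Node 0 (S = 35): V_0 = e^(−0.06)·[0.6052·0.1115 + 0.3948·4.1535] = 1.6077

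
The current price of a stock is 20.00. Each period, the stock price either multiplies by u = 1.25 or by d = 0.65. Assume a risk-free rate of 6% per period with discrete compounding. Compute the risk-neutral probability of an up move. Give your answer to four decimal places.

p = 0.6833

Risk-neutral probability p = (1 + 0.06 − 0.65)/(1.25 − 0.65) = 0.4100/0.6000 = 0.6833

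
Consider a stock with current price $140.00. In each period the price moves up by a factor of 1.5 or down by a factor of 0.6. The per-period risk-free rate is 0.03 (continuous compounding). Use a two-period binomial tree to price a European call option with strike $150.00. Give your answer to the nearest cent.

Risk-neutral probability p = (e^0.03 − 0.6)/(1.5 − 0.6) = 0.4305/0.9000 = 0.4783
Terminal stock prices: S_uu = 315, S_ud = 126, S_dd = 50.4
Terminal payoffs (S − K): max(165, 0) = 165, max(-24, 0) = 0, max(-99.6, 0) = 0
Node u (S = 210): V_u = e^(−0.03)·[0.4783·165.0000 + 0.5217·0.0000] = 76.5843
Node d (S = 84): V_d = e^(−0.03)·[0.4783·0.0000 + 0.5217·0.0000] = 0.0000
Node 0 (S = 140): V_0 = e^(−0.03)·[0.4783·76.5843 + 0.5217·0.0000] = 35.5464

$35.55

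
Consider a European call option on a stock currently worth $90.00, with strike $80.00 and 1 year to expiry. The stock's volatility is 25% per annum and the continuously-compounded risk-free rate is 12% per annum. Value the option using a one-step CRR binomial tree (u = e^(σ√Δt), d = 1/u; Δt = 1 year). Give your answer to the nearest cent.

CRR parameters: u = e^(σ√Δt) = e^(0.25·√1) = 1.2840, d = 1/u = 0.7788
Per-period rate: rΔt = 0.12·1 = 0.12, so R = e^0.12 = 1.1275
Risk-neutral probability p = (e^0.12 − 0.7788)/(1.2840 − 0.7788) = 0.3487/0.5052 = 0.6902
Terminal stock prices: S_u = 115.6, S_d = 70.09
Terminal payoffs (S − K): max(35.56, 0) = 35.56, max(-9.908, 0) = 0
Node 0 (S = 90): V_0 = e^(−0.12)·[0.6902·35.5623 + 0.3098·0.0000] = 21.7689

$21.77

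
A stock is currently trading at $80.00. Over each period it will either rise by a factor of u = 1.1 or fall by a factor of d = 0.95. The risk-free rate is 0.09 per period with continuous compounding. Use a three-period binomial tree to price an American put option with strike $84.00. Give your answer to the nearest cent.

$4.00

Risk-neutral probability p = (e^0.09 − 0.95)/(1.1 − 0.95) = 0.1442/0.1500 = 0.9612
Terminal stock prices: S_uuu = 106.5, S_uud = 91.96, S_udd = 79.42, S_ddd = 68.59
Terminal payoffs (K − S): max(-22.48, 0) = 0, max(-7.96, 0) = 0, max(4.58, 0) = 4.58, max(15.41, 0) = 15.41
Node uu (S = 96.8): continuation = e^(−0.09)·[0.9612·0.0000 + 0.0388·0.0000] = 0.0000; exercise value = 0.0000 ≤ continuation, so V_uu = 0.0000
Node ud (S = 83.6): continuation = e^(−0.09)·[0.9612·0.0000 + 0.0388·4.5800] = 0.1626; exercise value = 0.4000 > continuation, so V_ud = 0.4000 (exercise)
Node dd (S = 72.2): continuation = e^(−0.09)·[0.9612·4.5800 + 0.0388·15.4100] = 4.5702; exercise value = 11.8000 > continuation, so V_dd = 11.8000 (exercise)
Node u (S = 88): continuation = e^(−0.09)·[0.9612·0.0000 + 0.0388·0.4000] = 0.0142; exercise value = 0.0000 ≤ continuation, so V_u = 0.0142
Node d (S = 76): continuation = e^(−0.09)·[0.9612·0.4000 + 0.0388·11.8000] = 0.7702; exercise value = 8.0000 > continuation, so V_d = 8.0000 (exercise)
Node 0 (S = 80): continuation = e^(−0.09)·[0.9612·0.0142 + 0.0388·8.0000] = 0.2964; exercise value = 4.0000 > continuation, so V_0 = 4.0000 (exercise)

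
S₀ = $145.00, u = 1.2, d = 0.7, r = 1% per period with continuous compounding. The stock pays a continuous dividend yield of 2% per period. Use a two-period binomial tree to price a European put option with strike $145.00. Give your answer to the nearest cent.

Per-period risk-free factor R = e^0.01 = 1.0101; dividend-adjusted growth = e^(0.01−0.02) = 0.9900.
Risk-neutral probability p = (0.9900 − 0.7)/(1.2 − 0.7) = 0.2900/0.5000 = 0.5801
Terminal stock prices: S_uu = 208.8, S_ud = 121.8, S_dd = 71.05
Terminal payoffs (K − S): max(-63.8, 0) = 0, max(23.2, 0) = 23.2, max(73.95, 0) = 73.95
Node u (S = 174): V_u = e^(−0.01)·[0.5801·0.0000 + 0.4199·23.2000] = 9.6448
Node d (S = 101.5): V_d = e^(−0.01)·[0.5801·23.2000 + 0.4199·73.9500] = 44.0671
Node 0 (S = 145): V_0 = e^(−0.01)·[0.5801·9.6448 + 0.4199·44.0671] = 23.8589

$23.86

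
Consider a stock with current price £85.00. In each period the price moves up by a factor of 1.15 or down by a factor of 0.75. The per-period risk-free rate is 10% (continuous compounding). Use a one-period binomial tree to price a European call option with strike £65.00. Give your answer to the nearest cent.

£26.31

Risk-neutral probability p = (e^0.1 − 0.75)/(1.15 − 0.75) = 0.3552/0.4000 = 0.8879
Terminal stock prices: S_u = 97.75, S_d = 63.75
Terminal payoffs (S − K): max(32.75, 0) = 32.75, max(-1.25, 0) = 0
Node 0 (S = 85): V_0 = e^(−0.1)·[0.8879·32.7500 + 0.1121·0.0000] = 26.3123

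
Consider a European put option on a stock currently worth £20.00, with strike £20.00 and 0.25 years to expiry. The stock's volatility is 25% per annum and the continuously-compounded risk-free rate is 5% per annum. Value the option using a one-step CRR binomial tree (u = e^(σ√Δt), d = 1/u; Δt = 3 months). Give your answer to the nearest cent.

£1.12

CRR parameters: u = e^(σ√Δt) = e^(0.25·√0.25) = 1.1331, d = 1/u = 0.8825
Per-period rate: rΔt = 0.05·0.25 = 0.0125, so R = e^0.0125 = 1.0126
Risk-neutral probability p = (e^0.0125 − 0.8825)/(1.1331 − 0.8825) = 0.1301/0.2507 = 0.5190
Terminal stock prices: S_u = 22.66, S_d = 17.65
Terminal payoffs (K − S): max(-2.663, 0) = 0, max(2.35, 0) = 2.35
Node 0 (S = 20): V_0 = e^(−0.0125)·[0.5190·0.0000 + 0.4810·2.3501] = 1.1164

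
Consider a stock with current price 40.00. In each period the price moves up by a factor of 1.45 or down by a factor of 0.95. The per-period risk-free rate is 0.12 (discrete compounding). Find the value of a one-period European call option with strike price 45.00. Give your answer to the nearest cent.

Risk-neutral probability p = (1 + 0.12 − 0.95)/(1.45 − 0.95) = 0.1700/0.5000 = 0.3400
Terminal stock prices: S_u = 58, S_d = 38
Terminal payoffs (S − K): max(13, 0) = 13, max(-7, 0) = 0
Node 0 (S = 40): V_0 = 1/1.12·[0.3400·13.0000 + 0.6600·0.0000] = 3.9464

3.95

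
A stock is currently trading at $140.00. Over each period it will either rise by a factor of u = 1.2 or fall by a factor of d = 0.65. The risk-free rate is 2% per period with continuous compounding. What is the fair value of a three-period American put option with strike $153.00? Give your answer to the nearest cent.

$32.19

Risk-neutral probability p = (e^0.02 − 0.65)/(1.2 − 0.65) = 0.3702/0.5500 = 0.6731
Terminal stock prices: S_uuu = 241.9, S_uud = 131, S_udd = 70.98, S_ddd = 38.45
Terminal payoffs (K − S): max(-88.92, 0) = 0, max(21.96, 0) = 21.96, max(82.02, 0) = 82.02, max(114.6, 0) = 114.6
Node uu (S = 201.6): continuation = e^(−0.02)·[0.6731·0.0000 + 0.3269·21.9600] = 7.0367; exercise value = 0.0000 ≤ continuation, so V_uu = 7.0367
Node ud (S = 109.2): continuation = e^(−0.02)·[0.6731·21.9600 + 0.3269·82.0200] = 40.7704; exercise value = 43.8000 > continuation, so V_ud = 43.8000 (exercise)
Node dd (S = 59.15): continuation = e^(−0.02)·[0.6731·82.0200 + 0.3269·114.5525] = 90.8204; exercise value = 93.8500 > continuation, so V_dd = 93.8500 (exercise)
Node u (S = 168): continuation = e^(−0.02)·[0.6731·7.0367 + 0.3269·43.8000] = 18.6776; exercise value = 0.0000 ≤ continuation, so V_u = 18.6776
Node d (S = 91): continuation = e^(−0.02)·[0.6731·43.8000 + 0.3269·93.8500] = 58.9704; exercise value = 62.0000 > continuation, so V_d = 62.0000 (exercise)
Node 0 (S = 140): continuation = e^(−0.02)·[0.6731·18.6776 + 0.3269·62.0000] = 32.1897; exercise value = 13.0000 ≤ continuation, so V_0 = 32.1897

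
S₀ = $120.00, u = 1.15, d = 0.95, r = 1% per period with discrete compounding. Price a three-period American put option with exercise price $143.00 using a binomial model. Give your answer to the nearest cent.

Risk-neutral probability p = (1 + 0.01 − 0.95)/(1.15 − 0.95) = 0.0600/0.2000 = 0.3000
Terminal stock prices: S_uuu = 182.5, S_uud = 150.8, S_udd = 124.5, S_ddd = 102.9
Terminal payoffs (K − S): max(-39.5, 0) = 0, max(-7.765, 0) = 0, max(18.45, 0) = 18.45, max(40.12, 0) = 40.12
Node uu (S = 158.7): continuation = 1/1.01·[0.3000·0.0000 + 0.7000·0.0000] = 0.0000; exercise value = 0.0000 ≤ continuation, so V_uu = 0.0000
Node ud (S = 131.1): continuation = 1/1.01·[0.3000·0.0000 + 0.7000·18.4550] = 12.7906; exercise value = 11.9000 ≤ continuation, so V_ud = 12.7906
Node dd (S = 108.3): continuation = 1/1.01·[0.3000·18.4550 + 0.7000·40.1150] = 33.2842; exercise value = 34.7000 > continuation, so V_dd = 34.7000 (exercise)
Node u (S = 138): continuation = 1/1.01·[0.3000·0.0000 + 0.7000·12.7906] = 8.8648; exercise value = 5.0000 ≤ continuation, so V_u = 8.8648
Node d (S = 114): continuation = 1/1.01·[0.3000·12.7906 + 0.7000·34.7000] = 27.8487; exercise value = 29.0000 > continuation, so V_d = 29.0000 (exercise)
Node 0 (S = 120): continuation = 1/1.01·[0.3000·8.8648 + 0.7000·29.0000] = 22.7321; exercise value = 23.0000 > continuation, so V_0 = 23.0000 (exercise)

$23.00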